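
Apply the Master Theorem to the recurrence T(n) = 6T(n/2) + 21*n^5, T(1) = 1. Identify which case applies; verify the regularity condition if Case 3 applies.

a=6, b=2, f(n)=21*n^5.
log_2(6) = 2.585 < 5.
f(n) = Omega(n^(2.585+epsilon)) for some epsilon > 0, so Case 3 is the candidate.
Regularity: a*f(n/b) = 6*21*(n/2)^5 = (6/32)*21*n^5 <= c*f(n) with c = 6/32 < 1. Satisfied.
Case 3: T(n) = Theta(n^5).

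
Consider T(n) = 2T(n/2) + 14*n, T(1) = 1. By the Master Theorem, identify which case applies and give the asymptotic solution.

a=2, b=2, f(n)=14*n.
log_2(2) = 1, so n^(log_b(a)) = n.
f(n) = Theta(n), so Case 2 applies.
T(n) = Theta(n log n).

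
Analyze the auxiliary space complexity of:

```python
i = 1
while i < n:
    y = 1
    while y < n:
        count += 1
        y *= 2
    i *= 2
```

Space complexity: O(1).
Only a constant amount of auxiliary storage is used; nothing grows with n.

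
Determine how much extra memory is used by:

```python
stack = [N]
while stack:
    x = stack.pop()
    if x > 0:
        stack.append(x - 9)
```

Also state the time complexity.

Space complexity: O(1).
Only a constant amount of auxiliary storage is used; nothing grows with n.
Time complexity: O(n).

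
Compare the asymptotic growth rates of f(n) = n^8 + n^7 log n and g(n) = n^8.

f(n) = n^8 + n^7 log n and g(n) = n^8 are Theta of each other: the lower-order n^7 log n term is o(n^8); both are Theta(n^8).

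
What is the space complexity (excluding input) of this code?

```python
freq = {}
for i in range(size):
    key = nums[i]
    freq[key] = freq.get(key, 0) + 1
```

Space complexity: O(n).
Auxiliary storage grows linearly with the input size n in the worst case.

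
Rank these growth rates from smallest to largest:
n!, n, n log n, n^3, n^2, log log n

Ordered by growth rate: log log n < n < n log n < n^2 < n^3 < n!.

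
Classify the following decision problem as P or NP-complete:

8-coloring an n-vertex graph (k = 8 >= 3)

This problem is NP-complete: graph k-coloring for k>=3 is NP-complete by reduction from 3-SAT.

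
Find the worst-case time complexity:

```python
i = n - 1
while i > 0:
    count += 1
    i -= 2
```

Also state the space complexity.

Time complexity: O(n).
Space complexity: O(1).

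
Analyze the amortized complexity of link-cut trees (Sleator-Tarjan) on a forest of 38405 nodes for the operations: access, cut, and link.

Link-cut trees represent the forest using splay trees over preferred paths. With potential Phi = sum over nodes of log(size of virtual subtree), each access on 38405 nodes is O(log 38405) = O(log n) amortized by the splay-tree access lemma. Cut and link are O(1) plus one access.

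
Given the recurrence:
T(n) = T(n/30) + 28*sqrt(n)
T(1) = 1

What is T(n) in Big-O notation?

Each level contributes sqrt(n/30^k). Geometric series with ratio 1/sqrt(30) < 1 sums to O(sqrt(n)).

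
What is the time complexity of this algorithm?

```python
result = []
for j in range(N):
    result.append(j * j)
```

Time complexity: O(n).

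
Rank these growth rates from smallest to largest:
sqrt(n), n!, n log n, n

Ordered by growth rate: sqrt(n) < n < n log n < n!.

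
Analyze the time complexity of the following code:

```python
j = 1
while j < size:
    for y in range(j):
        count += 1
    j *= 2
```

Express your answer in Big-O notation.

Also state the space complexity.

Time complexity: O(n).
Space complexity: O(1).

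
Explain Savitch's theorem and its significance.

Savitch's theorem states that NSPACE(f(n)) is contained in DSPACE(f(n)^2) for f(n) >= log n. In particular, NPSPACE = PSPACE, meaning nondeterminism does not significantly help for space-bounded computation. This contrasts with time, where we do not know if P = NP.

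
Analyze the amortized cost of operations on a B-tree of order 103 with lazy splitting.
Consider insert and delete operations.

In a B-tree of order 103, a node splits when it has 103 keys. With lazy splitting, we use potential Phi = number of full nodes + number of near-empty nodes. Each split costs O(1) but reduces potential. Between splits, at least 51 insertions must occur in that node. Amortized structural cost is O(1) per operation, plus O(log_103 n) traversal.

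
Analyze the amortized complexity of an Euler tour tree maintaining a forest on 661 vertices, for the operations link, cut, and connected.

An Euler tour tree stores each tree's Euler tour as a balanced BST keyed by tour position. On 661 vertices: link concatenates two tours via O(1) splits/joins of size <= 2*661 (O(log n)); cut splits the tour at the two occurrences of the edge (O(log n)); connected compares BST roots (O(log n) to find the root). All O(log n) amortized.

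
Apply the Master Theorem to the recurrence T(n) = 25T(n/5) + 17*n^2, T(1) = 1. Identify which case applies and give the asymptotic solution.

a=25, b=5, f(n)=17*n^2.
log_5(25) = 2, so n^(log_b(a)) = n^2.
f(n) = Theta(n^2), so Case 2 applies.
T(n) = Theta(n^2 log n).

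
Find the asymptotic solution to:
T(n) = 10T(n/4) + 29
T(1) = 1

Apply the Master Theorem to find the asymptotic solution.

a=10, b=4, f(n)=29. log_4(10) = 1.661. Case 1 of Master Theorem: T(n) = O(n^1.661).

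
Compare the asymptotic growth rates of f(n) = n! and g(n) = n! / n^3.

f(n) = n! grows faster: the ratio n!/(n!/n^3) = n^3 -> infinity.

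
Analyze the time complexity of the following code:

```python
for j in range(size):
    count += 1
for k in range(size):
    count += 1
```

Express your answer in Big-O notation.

Time complexity: O(n).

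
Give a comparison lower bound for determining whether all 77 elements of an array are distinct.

In the algebraic decision-tree model, the YES region for element distinctness on 77 elements has 77! connected components (one per ordering). Ben-Or's theorem then gives a lower bound of Omega(log(n!)) = Omega(n log n).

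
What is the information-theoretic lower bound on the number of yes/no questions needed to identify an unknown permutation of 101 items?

There are 101! = 9425947759838359420851623124482936749562312794702543768327889353416977599316221476503087861591808346911623490003549599583369706302603264000000000000000000000000 permutations. Each yes/no question gives at most 1 bit, so at least ceil(log_2(9425947759838359420851623124482936749562312794702543768327889353416977599316221476503087861591808346911623490003549599583369706302603264000000000000000000000000)) = 532 questions are needed.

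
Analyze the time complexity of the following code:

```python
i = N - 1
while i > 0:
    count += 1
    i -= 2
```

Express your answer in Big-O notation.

Time complexity: O(n).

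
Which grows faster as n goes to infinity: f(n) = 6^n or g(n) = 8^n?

g(n) = 8^n grows faster: (8/6)^n -> infinity since 8/6 > 1.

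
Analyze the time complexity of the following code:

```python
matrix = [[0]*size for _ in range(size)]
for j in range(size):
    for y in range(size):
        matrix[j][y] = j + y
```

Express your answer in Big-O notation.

Time complexity: O(n^2).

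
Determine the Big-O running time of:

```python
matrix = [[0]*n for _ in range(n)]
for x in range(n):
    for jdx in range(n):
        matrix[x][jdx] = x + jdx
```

Time complexity: O(n^2).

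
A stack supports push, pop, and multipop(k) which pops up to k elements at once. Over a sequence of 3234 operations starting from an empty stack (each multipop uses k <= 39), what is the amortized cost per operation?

Each element is pushed exactly once and popped at most once (whether by pop or as part of a multipop). So the total number of individual pops over the whole sequence is at most the number of pushes, which is at most 3234. Total work <= 2 * 3234, hence O(1) amortized per operation.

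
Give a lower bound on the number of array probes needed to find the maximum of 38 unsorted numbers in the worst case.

Adversary: any unprobed cell could hold a value larger than everything seen so far. If fewer than 38 cells are probed, the adversary places the max in an unprobed cell. So all 38 cells must be examined; together with 38-1 comparisons this is tight.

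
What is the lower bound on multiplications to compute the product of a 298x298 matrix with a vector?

A 298x298 matrix-vector product has 298 inner products of length 298. Output depends on all 298^2 = 88804 matrix entries. At least 88804 multiplications needed.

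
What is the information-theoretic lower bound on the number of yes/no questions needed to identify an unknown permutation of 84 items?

There are 84! = 3314240134565353266999387579130131288000666286242049487118846032383059131291716864129885722968716753156177920000000000000000000 permutations. Each yes/no question gives at most 1 bit, so at least ceil(log_2(3314240134565353266999387579130131288000666286242049487118846032383059131291716864129885722968716753156177920000000000000000000)) = 421 questions are needed.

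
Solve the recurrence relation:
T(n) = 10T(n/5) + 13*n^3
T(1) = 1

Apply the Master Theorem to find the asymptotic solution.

a=10, b=5, f(n)=13*n^3. log_5(10) = 1.431 < 3. Case 3: T(n) = O(n^3).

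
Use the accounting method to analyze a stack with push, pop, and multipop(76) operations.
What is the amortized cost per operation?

Assign 2 credits per push (1 for the push, 1 saved for a future pop). Each pop or element popped by multipop(76) uses 1 saved credit. Total credits never go negative, so amortized cost is O(1).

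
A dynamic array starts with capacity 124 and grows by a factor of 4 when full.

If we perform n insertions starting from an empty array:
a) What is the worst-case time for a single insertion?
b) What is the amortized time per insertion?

(a) Worst-case single insertion: O(n) -- when the array is full at capacity c, the resize copies all c elements, and c can be Theta(n).
(b) Resizes happen at sizes 124, 496, 1984, ... Total copy cost for n insertions: 124 + 496 + ... = O(n) (geometric series with ratio 1/4). Amortized cost per insertion: O(n)/n = O(1).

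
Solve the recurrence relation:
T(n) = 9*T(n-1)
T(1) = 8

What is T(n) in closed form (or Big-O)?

Each step multiplies by 9. T(n) = T(1)*9^(n-1) = 8*9^(n-1).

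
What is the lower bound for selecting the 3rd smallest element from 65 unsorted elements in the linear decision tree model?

Selecting the 3rd smallest of 65 elements requires Omega(n) comparisons. Every element must be compared at least once. The BFPRT algorithm achieves O(n), making this tight.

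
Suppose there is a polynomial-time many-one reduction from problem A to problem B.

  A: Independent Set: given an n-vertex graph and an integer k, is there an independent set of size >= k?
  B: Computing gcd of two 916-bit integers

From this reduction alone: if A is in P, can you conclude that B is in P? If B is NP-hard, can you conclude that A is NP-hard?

A poly-time reduction A <=_p B transfers tractability DOWN (B easy => A easy) and hardness UP (A hard => B hard), not the reverse.
From A in P, the reduction alone does NOT give B in P: any problem in P trivially reduces to SAT, yet SAT is not known to be in P.
From B NP-hard, the reduction alone does NOT give A NP-hard: again, easy problems reduce to hard ones.
(Here in fact A is NP-complete and B is in P, so no such reduction is known -- its existence would imply P = NP; the analysis concerns only what the assumed reduction would or would not let you conclude.)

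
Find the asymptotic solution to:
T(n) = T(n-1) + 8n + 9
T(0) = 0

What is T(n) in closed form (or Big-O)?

Dominant term in sum is 8*sum(i, i=1..n) = 8*n*(n+1)/2 = O(n^2).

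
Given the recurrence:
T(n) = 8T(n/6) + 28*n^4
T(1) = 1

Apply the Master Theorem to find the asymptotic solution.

a=8, b=6, f(n)=28*n^4. log_6(8) = 1.161 < 4. Case 3: T(n) = O(n^4).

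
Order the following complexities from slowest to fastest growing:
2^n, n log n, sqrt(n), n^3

Ordered by growth rate: sqrt(n) < n log n < n^3 < 2^n.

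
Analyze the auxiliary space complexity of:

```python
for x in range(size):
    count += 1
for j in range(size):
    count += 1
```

Space complexity: O(1).
Only a constant amount of auxiliary storage is used; nothing grows with n.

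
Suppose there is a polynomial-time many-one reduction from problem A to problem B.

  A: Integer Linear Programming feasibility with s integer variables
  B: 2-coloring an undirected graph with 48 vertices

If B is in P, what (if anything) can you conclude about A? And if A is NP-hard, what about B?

A poly-time reduction A <=_p B means any A-instance can be transformed to a B-instance in poly time.
If B is in P: compose the reduction with B's poly-time algorithm to solve A in poly time, so A is in P.
If A is NP-hard: every NP problem reduces to A, which reduces to B; composing reductions, every NP problem reduces to B, so B is NP-hard.
(Here in fact A is NP-complete and B is in P, so no such reduction is known -- its existence would imply P = NP; the analysis concerns only what the assumed reduction would or would not let you conclude.)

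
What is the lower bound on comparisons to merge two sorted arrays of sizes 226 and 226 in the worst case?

Adversary: with |226 - 226| <= 1 the inputs can be fully interleaved so that every adjacent pair in the merged output comes from different arrays. Then each of the 451 adjacent pairs must be directly compared, or the algorithm cannot determine their relative order. Standard merge meets this bound.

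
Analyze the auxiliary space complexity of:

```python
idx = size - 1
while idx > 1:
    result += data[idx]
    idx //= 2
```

Space complexity: O(1).
Only a constant amount of auxiliary storage is used; nothing grows with n.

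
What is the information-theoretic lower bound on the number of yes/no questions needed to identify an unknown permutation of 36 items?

There are 36! = 371993326789901217467999448150835200000000 permutations. Each yes/no question gives at most 1 bit, so at least ceil(log_2(371993326789901217467999448150835200000000)) = 139 questions are needed.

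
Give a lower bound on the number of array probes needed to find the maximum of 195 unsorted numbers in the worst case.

Adversary: any unprobed cell could hold a value larger than everything seen so far. If fewer than 195 cells are probed, the adversary places the max in an unprobed cell. So all 195 cells must be examined; together with 195-1 comparisons this is tight.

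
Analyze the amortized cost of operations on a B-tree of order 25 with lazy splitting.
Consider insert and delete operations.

In a B-tree of order 25, a node splits when it has 25 keys. With lazy splitting, we use potential Phi = number of full nodes + number of near-empty nodes. Each split costs O(1) but reduces potential. Between splits, at least 12 insertions must occur in that node. Amortized structural cost is O(1) per operation, plus O(log_25 n) traversal.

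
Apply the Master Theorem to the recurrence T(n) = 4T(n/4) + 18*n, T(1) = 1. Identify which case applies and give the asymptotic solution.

a=4, b=4, f(n)=18*n.
log_4(4) = 1, so n^(log_b(a)) = n.
f(n) = Theta(n), so Case 2 applies.
T(n) = Theta(n log n).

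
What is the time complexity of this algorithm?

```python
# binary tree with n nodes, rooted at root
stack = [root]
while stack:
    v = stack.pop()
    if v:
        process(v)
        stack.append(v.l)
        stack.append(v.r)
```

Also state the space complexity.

Time complexity: O(n).
Space complexity: O(n).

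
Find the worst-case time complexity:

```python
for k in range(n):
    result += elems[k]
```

Time complexity: O(n).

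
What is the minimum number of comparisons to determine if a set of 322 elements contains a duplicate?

Determining if 322 elements are all distinct requires Omega(n log n) comparisons in the comparison model. This follows from the element distinctness lower bound.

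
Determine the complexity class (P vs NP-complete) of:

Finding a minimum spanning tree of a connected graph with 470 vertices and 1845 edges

This problem is in P: Kruskal's / Prim's algorithms run in polynomial time.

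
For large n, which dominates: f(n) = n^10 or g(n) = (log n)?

f(n) = n^10 grows faster: any positive polynomial dominates any polylog.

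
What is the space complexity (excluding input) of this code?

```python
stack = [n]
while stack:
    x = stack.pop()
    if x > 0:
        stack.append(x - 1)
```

Space complexity: O(1).
Only a constant amount of auxiliary storage is used; nothing grows with n.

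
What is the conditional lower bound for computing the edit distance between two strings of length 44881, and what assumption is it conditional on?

Under SETH (the Strong Exponential Time Hypothesis), edit distance on length-44881 strings cannot be computed in O(n^(2-epsilon)) time for any epsilon > 0 (Backurs-Indyk). The reduction is from CNF-SAT via the orthogonal vectors problem.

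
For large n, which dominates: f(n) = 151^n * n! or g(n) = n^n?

f(n) = 151^n * n! grows faster: by Stirling n! ~ sqrt(2 pi n)(n/e)^n, so 151^n n! / n^n ~ (151/e)^n sqrt(2 pi n) -> infinity since 151/e > 1.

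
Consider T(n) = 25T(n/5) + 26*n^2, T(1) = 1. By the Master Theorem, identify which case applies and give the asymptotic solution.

a=25, b=5, f(n)=26*n^2.
log_5(25) = 2, so n^(log_b(a)) = n^2.
f(n) = Theta(n^2), so Case 2 applies.
T(n) = Theta(n^2 log n).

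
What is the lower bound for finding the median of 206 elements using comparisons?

To find the median of 206 elements, every element must be compared at least once, so the lower bound is Omega(n). The BFPRT algorithm achieves O(n), making this tight.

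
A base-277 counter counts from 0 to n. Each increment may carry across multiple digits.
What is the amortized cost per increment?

Digit at position i changes every 277^i increments. Total digit changes over n increments: n * 277/(277-1) = O(n). Amortized: O(1).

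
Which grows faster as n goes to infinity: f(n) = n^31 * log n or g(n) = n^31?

f(n) = n^31 * log n grows faster: extra log n factor -> infinity.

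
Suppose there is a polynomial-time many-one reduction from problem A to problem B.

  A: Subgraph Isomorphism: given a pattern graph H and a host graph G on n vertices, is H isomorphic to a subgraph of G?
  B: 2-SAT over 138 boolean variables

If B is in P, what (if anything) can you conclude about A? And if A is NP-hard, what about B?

A poly-time reduction A <=_p B means any A-instance can be transformed to a B-instance in poly time.
If B is in P: compose the reduction with B's poly-time algorithm to solve A in poly time, so A is in P.
If A is NP-hard: every NP problem reduces to A, which reduces to B; composing reductions, every NP problem reduces to B, so B is NP-hard.
(Here in fact A is NP-complete and B is in P, so no such reduction is known -- its existence would imply P = NP; the analysis concerns only what the assumed reduction would or would not let you conclude.)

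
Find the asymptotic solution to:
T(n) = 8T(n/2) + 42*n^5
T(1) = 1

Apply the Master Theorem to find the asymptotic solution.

a=8, b=2, f(n)=42*n^5. log_2(8) = 3 < 5. Case 3: T(n) = O(n^5).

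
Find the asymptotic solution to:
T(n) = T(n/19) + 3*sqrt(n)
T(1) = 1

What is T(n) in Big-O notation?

Each level contributes sqrt(n/19^k). Geometric series with ratio 1/sqrt(19) < 1 sums to O(sqrt(n)).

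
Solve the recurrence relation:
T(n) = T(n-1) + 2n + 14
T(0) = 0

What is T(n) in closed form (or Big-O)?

Dominant term in sum is 2*sum(i, i=1..n) = 2*n*(n+1)/2 = O(n^2).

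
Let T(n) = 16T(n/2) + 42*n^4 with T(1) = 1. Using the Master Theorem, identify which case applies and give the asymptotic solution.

a=16, b=2, f(n)=42*n^4.
log_2(16) = 4, so n^(log_b(a)) = n^4.
f(n) = Theta(n^4), so Case 2 applies.
T(n) = Theta(n^4 log n).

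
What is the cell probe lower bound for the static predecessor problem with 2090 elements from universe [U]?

The Patrascu-Thorup lower bound shows any data structure on n = 2090 elements using O(n * polylog(n)) space requires Omega(log log U) query time. van Emde Boas trees achieve O(log log U) with O(U) space.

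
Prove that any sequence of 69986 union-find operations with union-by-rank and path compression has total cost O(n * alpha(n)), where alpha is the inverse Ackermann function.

Using Tarjan's analysis with rank-based potential function. Union-by-rank keeps tree height O(log n). Path compression flattens paths during find. For n = 69986 operations, total cost is O(n * alpha(n)), effectively O(n) since alpha grows incredibly slowly.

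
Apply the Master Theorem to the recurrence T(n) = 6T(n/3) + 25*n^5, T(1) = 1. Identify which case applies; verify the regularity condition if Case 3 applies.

a=6, b=3, f(n)=25*n^5.
log_3(6) = 1.631 < 5.
f(n) = Omega(n^(1.631+epsilon)) for some epsilon > 0, so Case 3 is the candidate.
Regularity: a*f(n/b) = 6*25*(n/3)^5 = (6/243)*25*n^5 <= c*f(n) with c = 6/243 < 1. Satisfied.
Case 3: T(n) = Theta(n^5).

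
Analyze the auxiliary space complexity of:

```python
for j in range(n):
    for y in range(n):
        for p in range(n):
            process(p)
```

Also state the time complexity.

Space complexity: O(1).
Only a constant amount of auxiliary storage is used; nothing grows with n.
Time complexity: O(n^3).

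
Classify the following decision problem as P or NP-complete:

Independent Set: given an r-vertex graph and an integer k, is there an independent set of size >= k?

This problem is NP-complete: complement of Clique (with k part of the input).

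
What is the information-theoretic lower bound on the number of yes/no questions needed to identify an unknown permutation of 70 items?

There are 70! = 11978571669969891796072783721689098736458938142546425857555362864628009582789845319680000000000000000 permutations. Each yes/no question gives at most 1 bit, so at least ceil(log_2(11978571669969891796072783721689098736458938142546425857555362864628009582789845319680000000000000000)) = 333 questions are needed.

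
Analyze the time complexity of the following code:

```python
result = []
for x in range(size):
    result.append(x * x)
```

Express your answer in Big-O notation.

Time complexity: O(n).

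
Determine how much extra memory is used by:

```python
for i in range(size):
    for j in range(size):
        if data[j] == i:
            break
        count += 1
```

Space complexity: O(1).
Only a constant amount of auxiliary storage is used; nothing grows with n.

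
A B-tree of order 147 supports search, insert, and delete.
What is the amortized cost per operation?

B-tree of order 147 has height O(log_147 n). Each operation traverses the tree height. Splits during insert and merges during delete are O(1) each and occur at most once per level. Total cost per operation: O(log_147 n).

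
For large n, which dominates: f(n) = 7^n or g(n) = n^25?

f(n) = 7^n grows faster: any exponential with base > 1 dominates every polynomial.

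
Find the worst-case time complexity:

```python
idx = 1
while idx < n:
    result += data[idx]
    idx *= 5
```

Time complexity: O(log n).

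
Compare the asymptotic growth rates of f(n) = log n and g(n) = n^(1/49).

g(n) = n^(1/49) grows faster: any positive power of n dominates log n.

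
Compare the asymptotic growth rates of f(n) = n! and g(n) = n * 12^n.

f(n) = n! grows faster: by Stirling n! ~ (n/e)^n sqrt(2*pi*n); (n/e)^n eventually dominates n * 12^n.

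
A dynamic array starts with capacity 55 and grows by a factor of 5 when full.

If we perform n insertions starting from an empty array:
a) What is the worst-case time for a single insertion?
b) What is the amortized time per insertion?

(a) Worst-case single insertion: O(n) -- when the array is full at capacity c, the resize copies all c elements, and c can be Theta(n).
(b) Resizes happen at sizes 55, 275, 1375, ... Total copy cost for n insertions: 55 + 275 + ... = O(n) (geometric series with ratio 1/5). Amortized cost per insertion: O(n)/n = O(1).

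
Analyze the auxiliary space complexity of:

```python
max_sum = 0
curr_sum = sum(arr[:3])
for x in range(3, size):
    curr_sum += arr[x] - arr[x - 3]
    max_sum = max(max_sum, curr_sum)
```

Space complexity: O(1).
Only a constant amount of auxiliary storage is used; nothing grows with n.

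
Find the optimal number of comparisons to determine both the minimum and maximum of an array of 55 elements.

Naive approach: 108 comparisons (54 for max + 54 for min).
Optimal: Compare elements in pairs first (floor(n/2) = 27 comparisons), then find max among winners and min among losers (27 comparisons each).
Total: ceil(3n/2) - 2 = 81 comparisons. An adversary argument shows this is also a lower bound.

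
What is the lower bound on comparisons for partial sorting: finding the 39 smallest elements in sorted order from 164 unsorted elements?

Finding 39 smallest of 164 in sorted order: Omega(164) to identify the 39 smallest, plus Omega(39 log 39) to sort them. Total: Omega(n + k log k).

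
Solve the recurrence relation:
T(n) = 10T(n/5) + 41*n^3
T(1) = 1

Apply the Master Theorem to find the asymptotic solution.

a=10, b=5, f(n)=41*n^3. log_5(10) = 1.431 < 3. Case 3: T(n) = O(n^3).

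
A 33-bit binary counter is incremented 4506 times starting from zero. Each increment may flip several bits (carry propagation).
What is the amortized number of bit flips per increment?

Bit i flips on every 2^i-th increment, so over 4506 increments bit i flips floor(4506/2^i) times. Summing over i: total flips < 2 * 4506. Amortized: < 2 = O(1) per increment.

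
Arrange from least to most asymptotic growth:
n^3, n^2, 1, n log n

Ordered by growth rate: 1 < n log n < n^2 < n^3.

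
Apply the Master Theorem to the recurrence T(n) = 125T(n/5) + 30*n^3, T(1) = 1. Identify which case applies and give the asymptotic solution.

a=125, b=5, f(n)=30*n^3.
log_5(125) = 3, so n^(log_b(a)) = n^3.
f(n) = Theta(n^3), so Case 2 applies.
T(n) = Theta(n^3 log n).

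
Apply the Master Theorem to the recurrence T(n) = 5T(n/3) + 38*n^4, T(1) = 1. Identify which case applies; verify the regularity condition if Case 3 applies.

a=5, b=3, f(n)=38*n^4.
log_3(5) = 1.465 < 4.
f(n) = Omega(n^(1.465+epsilon)) for some epsilon > 0, so Case 3 is the candidate.
Regularity: a*f(n/b) = 5*38*(n/3)^4 = (5/81)*38*n^4 <= c*f(n) with c = 5/81 < 1. Satisfied.
Case 3: T(n) = Theta(n^4).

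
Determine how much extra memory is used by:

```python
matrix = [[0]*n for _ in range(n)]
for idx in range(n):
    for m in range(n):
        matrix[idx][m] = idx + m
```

Space complexity: O(n^2).
A 2D structure of size n x n is allocated.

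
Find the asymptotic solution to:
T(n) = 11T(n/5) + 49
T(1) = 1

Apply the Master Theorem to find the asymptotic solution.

a=11, b=5, f(n)=49. log_5(11) = 1.49. Case 1 of Master Theorem: T(n) = O(n^1.49).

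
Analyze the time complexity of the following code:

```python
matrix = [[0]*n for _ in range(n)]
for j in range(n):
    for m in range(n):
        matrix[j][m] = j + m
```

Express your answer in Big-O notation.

Time complexity: O(n^2).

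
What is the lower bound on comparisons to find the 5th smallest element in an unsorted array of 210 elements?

Finding the 5th smallest of 210 elements requires Omega(n) comparisons. Every element must participate in at least one comparison; otherwise it could be the 5th smallest.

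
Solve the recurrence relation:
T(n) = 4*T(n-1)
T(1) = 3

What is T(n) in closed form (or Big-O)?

Each step multiplies by 4. T(n) = T(1)*4^(n-1) = 3*4^(n-1).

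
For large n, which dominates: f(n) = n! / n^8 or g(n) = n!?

g(n) = n! grows faster: the ratio n!/(n!/n^8) = n^8 -> infinity.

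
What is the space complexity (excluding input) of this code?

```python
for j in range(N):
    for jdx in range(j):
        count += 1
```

Space complexity: O(1).
Only a constant amount of auxiliary storage is used; nothing grows with n.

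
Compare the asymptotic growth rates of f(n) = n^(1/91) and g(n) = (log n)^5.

f(n) = n^(1/91) grows faster: any positive power of n dominates any polylog.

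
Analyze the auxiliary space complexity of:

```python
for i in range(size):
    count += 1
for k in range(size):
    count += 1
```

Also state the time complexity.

Space complexity: O(1).
Only a constant amount of auxiliary storage is used; nothing grows with n.
Time complexity: O(n).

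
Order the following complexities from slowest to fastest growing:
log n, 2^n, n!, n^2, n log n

Ordered by growth rate: log n < n log n < n^2 < 2^n < n!.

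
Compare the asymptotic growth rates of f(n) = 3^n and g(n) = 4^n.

g(n) = 4^n grows faster: (4/3)^n -> infinity since 4/3 > 1.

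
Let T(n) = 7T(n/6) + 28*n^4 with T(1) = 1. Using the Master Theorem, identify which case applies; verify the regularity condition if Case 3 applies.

a=7, b=6, f(n)=28*n^4.
log_6(7) = 1.086 < 4.
f(n) = Omega(n^(1.086+epsilon)) for some epsilon > 0, so Case 3 is the candidate.
Regularity: a*f(n/b) = 7*28*(n/6)^4 = (7/1296)*28*n^4 <= c*f(n) with c = 7/1296 < 1. Satisfied.
Case 3: T(n) = Theta(n^4).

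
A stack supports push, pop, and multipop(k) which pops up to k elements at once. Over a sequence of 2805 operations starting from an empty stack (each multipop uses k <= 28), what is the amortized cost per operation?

Each element is pushed exactly once and popped at most once (whether by pop or as part of a multipop). So the total number of individual pops over the whole sequence is at most the number of pushes, which is at most 2805. Total work <= 2 * 2805, hence O(1) amortized per operation.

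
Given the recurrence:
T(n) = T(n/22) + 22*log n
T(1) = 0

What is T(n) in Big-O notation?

Each of the log_22(n) levels adds O(log n). T(n) = O(log^2 n).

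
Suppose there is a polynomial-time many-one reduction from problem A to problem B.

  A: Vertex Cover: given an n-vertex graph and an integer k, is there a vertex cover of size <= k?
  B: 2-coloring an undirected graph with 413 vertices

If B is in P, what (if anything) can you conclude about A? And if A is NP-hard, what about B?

A poly-time reduction A <=_p B means any A-instance can be transformed to a B-instance in poly time.
If B is in P: compose the reduction with B's poly-time algorithm to solve A in poly time, so A is in P.
If A is NP-hard: every NP problem reduces to A, which reduces to B; composing reductions, every NP problem reduces to B, so B is NP-hard.
(Here in fact A is NP-complete and B is in P, so no such reduction is known -- its existence would imply P = NP; the analysis concerns only what the assumed reduction would or would not let you conclude.)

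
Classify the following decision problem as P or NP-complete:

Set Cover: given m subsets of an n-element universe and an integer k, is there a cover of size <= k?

This problem is NP-complete: one of Karp's 21 NP-complete problems (with k part of the input).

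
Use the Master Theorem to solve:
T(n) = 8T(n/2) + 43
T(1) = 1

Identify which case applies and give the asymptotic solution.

a=8, b=2, f(n)=43.
log_2(8) = 3 > 0.
Since f(n) = O(n^0) is polynomially smaller than n^3, Case 1 applies.
T(n) = Theta(n^3).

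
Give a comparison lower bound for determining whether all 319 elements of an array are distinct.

In the algebraic decision-tree model, the YES region for element distinctness on 319 elements has 319! connected components (one per ordering). Ben-Or's theorem then gives a lower bound of Omega(log(n!)) = Omega(n log n).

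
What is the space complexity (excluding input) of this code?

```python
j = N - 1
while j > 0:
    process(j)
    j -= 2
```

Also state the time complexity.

Space complexity: O(1).
Only a constant amount of auxiliary storage is used; nothing grows with n.
Time complexity: O(n).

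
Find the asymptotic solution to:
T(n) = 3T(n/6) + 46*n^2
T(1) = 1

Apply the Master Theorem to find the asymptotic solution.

a=3, b=6, f(n)=46*n^2. log_6(3) = 0.6131 < 2. Case 3: T(n) = O(n^2).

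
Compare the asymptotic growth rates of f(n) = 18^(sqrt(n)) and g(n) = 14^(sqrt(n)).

f(n) = 18^(sqrt(n)) grows faster: ratio is (18/14)^(sqrt(n)) -> infinity since 18/14 > 1.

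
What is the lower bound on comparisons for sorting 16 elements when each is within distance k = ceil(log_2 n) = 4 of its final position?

Partition the 16 positions into floor(n/k) blocks of k = 4 consecutive positions; any permutation within a block keeps every element within k of its final position, so there are at least (k!)^(n/k) distinguishable inputs. Lower bound: log_2((k!)^(n/k)) = (n/k) * log_2(k!) = Theta(n log k); with k = ceil(log_2 n), this is Omega(n log log n).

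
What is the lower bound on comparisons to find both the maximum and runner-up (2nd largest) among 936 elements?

Lower bound: finding the max needs 936-1 comparisons. By an adversary weight-doubling argument, the maximum element must personally win at least ceil(log_2(936)) = 10 comparisons in any correct algorithm. The 2nd largest is among those 10 direct losers, and distinguishing it requires 10-1 more comparisons. Total >= 936-1 + 10-1 = 944. A balanced tournament achieves this bound exactly.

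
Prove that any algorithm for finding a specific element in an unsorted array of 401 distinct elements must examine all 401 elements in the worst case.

Adversary argument: if the algorithm examines fewer than 401 elements, the adversary places the target in an unexamined position. The algorithm cannot distinguish 'not present' from 'in unexamined position'.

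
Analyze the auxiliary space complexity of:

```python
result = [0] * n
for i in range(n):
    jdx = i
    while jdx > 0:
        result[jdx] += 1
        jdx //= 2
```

Space complexity: O(n).
Auxiliary storage grows linearly with the input size n in the worst case.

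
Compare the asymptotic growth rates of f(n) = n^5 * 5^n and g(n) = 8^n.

g(n) = 8^n grows faster: 8^n / (n^5 5^n) = (8/5)^n / n^5 -> infinity since 8/5 > 1.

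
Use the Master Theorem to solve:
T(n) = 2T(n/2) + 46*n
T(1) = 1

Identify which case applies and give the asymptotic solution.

a=2, b=2, f(n)=46*n.
log_2(2) = 1, so n^(log_b(a)) = n.
f(n) = Theta(n), so Case 2 applies.
T(n) = Theta(n log n).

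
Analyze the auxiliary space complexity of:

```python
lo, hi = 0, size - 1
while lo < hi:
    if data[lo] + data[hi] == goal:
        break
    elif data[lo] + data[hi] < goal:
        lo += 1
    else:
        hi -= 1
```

Space complexity: O(1).
Only a constant amount of auxiliary storage is used; nothing grows with n.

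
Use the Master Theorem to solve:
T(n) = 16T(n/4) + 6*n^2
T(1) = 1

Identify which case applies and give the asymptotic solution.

a=16, b=4, f(n)=6*n^2.
log_4(16) = 2, so n^(log_b(a)) = n^2.
f(n) = Theta(n^2), so Case 2 applies.
T(n) = Theta(n^2 log n).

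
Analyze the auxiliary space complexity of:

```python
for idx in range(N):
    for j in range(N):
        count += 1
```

Space complexity: O(1).
Only a constant amount of auxiliary storage is used; nothing grows with n.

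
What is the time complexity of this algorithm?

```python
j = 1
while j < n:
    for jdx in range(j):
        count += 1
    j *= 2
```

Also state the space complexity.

Time complexity: O(n).
Space complexity: O(1).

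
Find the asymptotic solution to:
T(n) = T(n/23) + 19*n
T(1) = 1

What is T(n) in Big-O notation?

Geometric series: 19*n*(1 + 1/23 + 1/23^2 + ...) = O(n). T(n) = O(n).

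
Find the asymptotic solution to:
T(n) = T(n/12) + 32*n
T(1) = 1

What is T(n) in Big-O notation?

Geometric series: 32*n*(1 + 1/12 + 1/12^2 + ...) = O(n). T(n) = O(n).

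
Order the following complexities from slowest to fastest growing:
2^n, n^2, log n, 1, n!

Ordered by growth rate: 1 < log n < n^2 < 2^n < n!.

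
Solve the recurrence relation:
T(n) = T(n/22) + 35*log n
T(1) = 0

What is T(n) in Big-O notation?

Each of the log_22(n) levels adds O(log n). T(n) = O(log^2 n).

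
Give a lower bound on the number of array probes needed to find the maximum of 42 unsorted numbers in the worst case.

Adversary: any unprobed cell could hold a value larger than everything seen so far. If fewer than 42 cells are probed, the adversary places the max in an unprobed cell. So all 42 cells must be examined; together with 42-1 comparisons this is tight.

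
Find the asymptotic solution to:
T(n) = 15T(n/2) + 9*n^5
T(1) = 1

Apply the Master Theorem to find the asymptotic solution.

a=15, b=2, f(n)=9*n^5. log_2(15) = 3.907 < 5. Case 3: T(n) = O(n^5).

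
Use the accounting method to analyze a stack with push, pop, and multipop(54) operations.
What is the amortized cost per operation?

Assign 2 credits per push (1 for the push, 1 saved for a future pop). Each pop or element popped by multipop(54) uses 1 saved credit. Total credits never go negative, so amortized cost is O(1).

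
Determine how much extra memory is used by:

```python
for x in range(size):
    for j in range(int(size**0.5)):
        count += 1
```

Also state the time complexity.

Space complexity: O(1).
Only a constant amount of auxiliary storage is used; nothing grows with n.
Time complexity: O(n * sqrt(n)).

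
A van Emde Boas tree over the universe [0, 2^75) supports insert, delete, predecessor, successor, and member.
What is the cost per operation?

vEB recursively partitions [0, 37778931862957161709568) into sqrt(u) clusters of size sqrt(u). Each operation recurses into either one cluster or the summary, never both: T(u) = T(sqrt(u)) + O(1) => T(u) = O(log log u) = O(log 75). This is worst-case, not just amortized.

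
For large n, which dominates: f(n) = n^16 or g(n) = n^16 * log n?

g(n) = n^16 * log n grows faster: extra log n factor -> infinity.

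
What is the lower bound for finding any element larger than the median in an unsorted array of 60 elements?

To find an element larger than the median of 60 elements, we must see Omega(n) elements. Without seeing enough elements, an adversary can make any unseen element the median.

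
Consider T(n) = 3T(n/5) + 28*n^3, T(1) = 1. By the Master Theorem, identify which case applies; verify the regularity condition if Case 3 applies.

a=3, b=5, f(n)=28*n^3.
log_5(3) = 0.6826 < 3.
f(n) = Omega(n^(0.6826+epsilon)) for some epsilon > 0, so Case 3 is the candidate.
Regularity: a*f(n/b) = 3*28*(n/5)^3 = (3/125)*28*n^3 <= c*f(n) with c = 3/125 < 1. Satisfied.
Case 3: T(n) = Theta(n^3).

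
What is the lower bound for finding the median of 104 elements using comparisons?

To find the median of 104 elements, every element must be compared at least once, so the lower bound is Omega(n). The BFPRT algorithm achieves O(n), making this tight.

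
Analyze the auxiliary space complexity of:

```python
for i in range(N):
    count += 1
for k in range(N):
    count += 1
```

Space complexity: O(1).
Only a constant amount of auxiliary storage is used; nothing grows with n.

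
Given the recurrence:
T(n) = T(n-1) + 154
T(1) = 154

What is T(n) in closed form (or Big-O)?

Unrolling: T(n) = T(n-1) + 154 = T(n-2) + 2*154 = ... = T(1) + (n-1)*154 = 154 + (n-1)*154 = 154n.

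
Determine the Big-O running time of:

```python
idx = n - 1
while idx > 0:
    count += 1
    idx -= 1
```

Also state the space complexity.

Time complexity: O(n).
Space complexity: O(1).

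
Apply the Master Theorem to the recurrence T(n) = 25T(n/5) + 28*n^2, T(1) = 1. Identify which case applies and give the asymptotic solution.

a=25, b=5, f(n)=28*n^2.
log_5(25) = 2, so n^(log_b(a)) = n^2.
f(n) = Theta(n^2), so Case 2 applies.
T(n) = Theta(n^2 log n).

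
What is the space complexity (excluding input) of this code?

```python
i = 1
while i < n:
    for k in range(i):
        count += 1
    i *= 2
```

Space complexity: O(1).
Only a constant amount of auxiliary storage is used; nothing grows with n.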